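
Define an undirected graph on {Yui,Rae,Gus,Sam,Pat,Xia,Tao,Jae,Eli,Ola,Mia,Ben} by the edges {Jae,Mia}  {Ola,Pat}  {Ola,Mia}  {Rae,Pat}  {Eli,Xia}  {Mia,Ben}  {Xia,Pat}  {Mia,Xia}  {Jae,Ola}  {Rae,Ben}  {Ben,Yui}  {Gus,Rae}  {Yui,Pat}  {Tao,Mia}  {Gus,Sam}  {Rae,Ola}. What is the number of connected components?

Component: {Yui, Rae, Gus, Sam, Pat, Xia, Tao, Jae, Eli, Ola, Mia, Ben}

1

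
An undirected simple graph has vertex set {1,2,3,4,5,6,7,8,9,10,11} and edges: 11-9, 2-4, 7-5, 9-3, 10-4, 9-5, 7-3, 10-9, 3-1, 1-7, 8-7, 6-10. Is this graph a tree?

No

|V| = 11, |E| = 12.
A tree on 11 vertices has exactly 10 edges; this graph has 12, so it contains a cycle and is not a tree.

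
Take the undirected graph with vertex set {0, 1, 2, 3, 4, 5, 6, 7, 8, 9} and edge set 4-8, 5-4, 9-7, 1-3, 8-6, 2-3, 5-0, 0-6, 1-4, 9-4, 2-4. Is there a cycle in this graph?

|V| = 10, |E| = 11, number of components = 1.
Since 11 > 10 - 1, a cycle must exist; for instance 4-1-3-2-4.

Yes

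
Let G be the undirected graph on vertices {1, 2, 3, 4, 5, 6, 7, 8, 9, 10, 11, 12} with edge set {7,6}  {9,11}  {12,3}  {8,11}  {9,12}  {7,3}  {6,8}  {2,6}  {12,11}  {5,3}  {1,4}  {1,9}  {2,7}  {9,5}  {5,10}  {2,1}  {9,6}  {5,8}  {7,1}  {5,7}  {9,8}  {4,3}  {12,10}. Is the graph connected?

Yes

A breadth-first search from 1 visits 1, 9, 2, 4, 7, 11, 8, 5, 12, 6, 3, 10 — all 12 vertices — so the graph is connected.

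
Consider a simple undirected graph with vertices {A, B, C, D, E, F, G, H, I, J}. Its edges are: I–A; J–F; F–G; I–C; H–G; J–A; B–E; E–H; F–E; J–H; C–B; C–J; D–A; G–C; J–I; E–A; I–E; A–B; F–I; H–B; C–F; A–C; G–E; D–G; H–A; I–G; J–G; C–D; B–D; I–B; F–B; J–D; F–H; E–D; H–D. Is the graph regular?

Yes

Degrees: A:7, B:7, C:7, D:7, E:7, F:7, G:7, H:7, I:7, J:7
Every vertex has degree 7, so the graph is 7-regular.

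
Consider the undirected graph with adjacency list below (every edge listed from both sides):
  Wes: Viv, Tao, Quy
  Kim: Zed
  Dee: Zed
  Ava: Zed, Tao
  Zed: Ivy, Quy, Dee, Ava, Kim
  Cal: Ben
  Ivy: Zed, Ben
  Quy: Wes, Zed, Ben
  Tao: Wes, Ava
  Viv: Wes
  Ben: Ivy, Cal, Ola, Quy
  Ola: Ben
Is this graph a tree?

|V| = 12, |E| = 13.
A tree on 12 vertices has exactly 11 edges; this graph has 13, so it contains a cycle and is not a tree.

No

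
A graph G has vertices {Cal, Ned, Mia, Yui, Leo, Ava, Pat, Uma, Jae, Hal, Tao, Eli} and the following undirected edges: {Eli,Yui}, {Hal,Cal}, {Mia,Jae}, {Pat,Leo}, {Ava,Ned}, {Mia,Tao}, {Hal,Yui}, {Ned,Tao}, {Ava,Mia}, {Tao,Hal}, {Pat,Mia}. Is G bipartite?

A valid 2-coloring puts {Ned, Mia, Leo, Uma, Hal, Eli} on one side and {Cal, Yui, Ava, Pat, Jae, Tao} on the other; every edge crosses between the two sides.

Yes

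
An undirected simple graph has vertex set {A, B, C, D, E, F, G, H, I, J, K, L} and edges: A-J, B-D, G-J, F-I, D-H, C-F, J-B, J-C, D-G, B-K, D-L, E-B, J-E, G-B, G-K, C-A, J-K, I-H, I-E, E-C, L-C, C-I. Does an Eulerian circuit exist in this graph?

No

Degrees: A:2, B:5, C:6, D:4, E:4, F:2, G:4, H:2, I:4, J:6, K:3, L:2
Vertices with odd degree: B, K. An Eulerian circuit requires all degrees even.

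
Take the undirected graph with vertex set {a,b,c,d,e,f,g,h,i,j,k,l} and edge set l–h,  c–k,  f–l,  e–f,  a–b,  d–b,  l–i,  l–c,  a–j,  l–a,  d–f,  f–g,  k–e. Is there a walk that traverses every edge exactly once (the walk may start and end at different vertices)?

Degrees: a:3, b:2, c:2, d:2, e:2, f:4, g:1, h:1, i:1, j:1, k:2, l:5
Odd-degree vertices: a, g, h, i, j, l (6 total).
An Eulerian trail requires 0 or 2 odd-degree vertices; here there are 6.

No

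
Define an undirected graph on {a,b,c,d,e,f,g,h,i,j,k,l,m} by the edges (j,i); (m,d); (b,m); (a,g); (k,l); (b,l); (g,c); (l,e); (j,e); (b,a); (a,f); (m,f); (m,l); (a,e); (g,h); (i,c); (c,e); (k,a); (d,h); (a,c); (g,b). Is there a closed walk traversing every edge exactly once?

Yes

Degrees: a:6, b:4, c:4, d:2, e:4, f:2, g:4, h:2, i:2, j:2, k:2, l:4, m:4
Every vertex has even degree and the edges form a single connected piece, so an Eulerian circuit exists.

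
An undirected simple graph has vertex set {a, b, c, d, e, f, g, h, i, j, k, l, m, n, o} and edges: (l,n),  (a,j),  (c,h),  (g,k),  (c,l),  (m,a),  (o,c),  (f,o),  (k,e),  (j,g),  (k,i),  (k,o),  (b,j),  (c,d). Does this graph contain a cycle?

The graph has 15 vertices, 14 edges, and 1 connected component.
A forest on 15 vertices with 1 component has exactly 14 edges, which matches — so no cycle.

No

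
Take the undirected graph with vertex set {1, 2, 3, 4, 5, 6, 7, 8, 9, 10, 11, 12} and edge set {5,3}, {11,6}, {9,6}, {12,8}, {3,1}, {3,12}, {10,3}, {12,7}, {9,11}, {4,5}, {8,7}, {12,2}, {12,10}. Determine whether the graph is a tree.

The graph has 12 vertices and 13 edges.
It is not connected, so it is not a tree.

No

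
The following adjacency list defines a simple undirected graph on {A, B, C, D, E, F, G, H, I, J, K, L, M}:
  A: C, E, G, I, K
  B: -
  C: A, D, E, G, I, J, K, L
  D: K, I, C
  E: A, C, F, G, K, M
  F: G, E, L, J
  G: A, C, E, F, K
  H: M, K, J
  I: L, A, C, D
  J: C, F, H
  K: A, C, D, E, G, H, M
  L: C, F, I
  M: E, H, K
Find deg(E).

6

Neighbors of E: A, C, F, G, K, M.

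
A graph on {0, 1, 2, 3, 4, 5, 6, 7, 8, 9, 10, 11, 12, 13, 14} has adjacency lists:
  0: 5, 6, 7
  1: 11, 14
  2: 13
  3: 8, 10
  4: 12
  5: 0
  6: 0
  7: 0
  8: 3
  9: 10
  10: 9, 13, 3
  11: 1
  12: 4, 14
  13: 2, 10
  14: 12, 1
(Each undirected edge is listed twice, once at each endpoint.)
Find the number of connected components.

Component: {0, 5, 6, 7}
Component: {1, 4, 11, 12, 14}
Component: {2, 3, 8, 9, 10, 13}

3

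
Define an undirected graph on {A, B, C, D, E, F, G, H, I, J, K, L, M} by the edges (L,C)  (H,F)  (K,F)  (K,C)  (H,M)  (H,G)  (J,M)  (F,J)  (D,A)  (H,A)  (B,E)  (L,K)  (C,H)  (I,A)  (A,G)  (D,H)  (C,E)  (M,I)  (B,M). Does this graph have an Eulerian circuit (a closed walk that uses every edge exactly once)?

No

Degrees: A:4, B:2, C:4, D:2, E:2, F:3, G:2, H:6, I:2, J:2, K:3, L:2, M:4
Vertices with odd degree: F, K. An Eulerian circuit requires all degrees even.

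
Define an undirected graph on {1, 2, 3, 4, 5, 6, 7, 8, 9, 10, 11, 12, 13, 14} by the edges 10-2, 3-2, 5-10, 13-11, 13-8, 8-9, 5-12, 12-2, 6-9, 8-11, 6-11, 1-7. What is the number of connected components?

Component: {4}
Component: {14}
Component: {1, 7}
Component: {2, 3, 5, 10, 12}
Component: {6, 8, 9, 11, 13}

5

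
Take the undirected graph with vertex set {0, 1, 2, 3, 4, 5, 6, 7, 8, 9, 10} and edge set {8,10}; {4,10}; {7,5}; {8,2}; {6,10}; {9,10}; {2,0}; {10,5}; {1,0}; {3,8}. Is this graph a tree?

|V| = 11, |E| = 10.
Connected and |E| = |V| - 1, which characterizes a tree.

Yes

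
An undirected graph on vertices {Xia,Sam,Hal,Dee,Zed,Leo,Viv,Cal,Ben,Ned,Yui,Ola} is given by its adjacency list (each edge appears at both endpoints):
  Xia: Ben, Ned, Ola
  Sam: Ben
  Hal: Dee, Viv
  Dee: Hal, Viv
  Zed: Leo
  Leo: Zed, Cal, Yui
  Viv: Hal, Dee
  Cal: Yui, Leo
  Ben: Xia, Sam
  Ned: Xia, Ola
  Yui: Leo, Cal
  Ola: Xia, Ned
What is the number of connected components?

3

Component: {Hal, Dee, Viv}
Component: {Zed, Leo, Cal, Yui}
Component: {Xia, Sam, Ben, Ned, Ola}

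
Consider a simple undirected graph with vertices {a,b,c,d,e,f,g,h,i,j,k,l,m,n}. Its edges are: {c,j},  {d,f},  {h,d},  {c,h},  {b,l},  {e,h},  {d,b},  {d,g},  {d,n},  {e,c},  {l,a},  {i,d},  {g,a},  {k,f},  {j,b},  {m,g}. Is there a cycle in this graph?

Yes

The graph has 14 vertices, 16 edges, and 1 connected component.
One cycle is d-b-j-c-h-d.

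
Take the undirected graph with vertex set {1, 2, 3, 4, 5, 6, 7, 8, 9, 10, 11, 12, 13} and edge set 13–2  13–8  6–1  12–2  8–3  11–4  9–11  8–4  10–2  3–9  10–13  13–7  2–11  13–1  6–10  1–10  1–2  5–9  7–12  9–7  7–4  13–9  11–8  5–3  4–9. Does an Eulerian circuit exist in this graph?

Degrees: 1:4, 2:5, 3:3, 4:4, 5:2, 6:2, 7:4, 8:4, 9:6, 10:4, 11:4, 12:2, 13:6
2, 3 have odd degree; an Eulerian circuit needs every degree to be even, so none exists.

No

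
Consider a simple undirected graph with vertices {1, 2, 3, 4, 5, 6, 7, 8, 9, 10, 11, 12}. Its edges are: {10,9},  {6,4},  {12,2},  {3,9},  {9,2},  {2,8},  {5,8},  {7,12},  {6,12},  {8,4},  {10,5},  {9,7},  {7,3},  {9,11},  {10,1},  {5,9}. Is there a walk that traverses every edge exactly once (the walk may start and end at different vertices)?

No

Degrees: 1:1, 2:3, 3:2, 4:2, 5:3, 6:2, 7:3, 8:3, 9:6, 10:3, 11:1, 12:3
Odd-degree vertices: 1, 2, 5, 7, 8, 10, 11, 12 (8 total).
With 8 odd-degree vertices (more than two), no single trail can use every edge.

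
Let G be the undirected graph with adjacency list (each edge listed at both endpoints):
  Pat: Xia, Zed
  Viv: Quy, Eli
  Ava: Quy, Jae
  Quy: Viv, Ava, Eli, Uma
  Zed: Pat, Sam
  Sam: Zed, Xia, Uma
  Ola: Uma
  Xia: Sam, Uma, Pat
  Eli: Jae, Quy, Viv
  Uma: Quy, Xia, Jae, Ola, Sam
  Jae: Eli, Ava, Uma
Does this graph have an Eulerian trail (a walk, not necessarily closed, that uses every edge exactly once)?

No

Degrees: Pat:2, Viv:2, Ava:2, Quy:4, Zed:2, Sam:3, Ola:1, Xia:3, Eli:3, Uma:5, Jae:3
Odd-degree vertices: Sam, Ola, Xia, Eli, Uma, Jae (6 total).
With 6 odd-degree vertices (more than two), no single trail can use every edge.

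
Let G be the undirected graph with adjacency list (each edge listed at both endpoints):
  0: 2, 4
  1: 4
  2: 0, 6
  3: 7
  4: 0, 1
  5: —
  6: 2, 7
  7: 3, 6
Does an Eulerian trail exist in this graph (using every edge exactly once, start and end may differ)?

Degrees: 0:2, 1:1, 2:2, 3:1, 4:2, 5:0, 6:2, 7:2
Odd-degree vertices: 1, 3 (2 total).
With 2 odd-degree vertices and all edges in one connected piece, an Eulerian trail exists (from 1 to 3).

Yes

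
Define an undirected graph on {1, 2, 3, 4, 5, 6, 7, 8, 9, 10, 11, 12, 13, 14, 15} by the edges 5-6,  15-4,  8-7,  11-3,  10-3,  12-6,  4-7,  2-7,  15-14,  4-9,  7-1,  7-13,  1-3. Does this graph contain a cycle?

No

|V| = 15, |E| = 13, number of components = 2.
A forest on 15 vertices with 2 components has exactly 13 edges, which matches — so no cycle.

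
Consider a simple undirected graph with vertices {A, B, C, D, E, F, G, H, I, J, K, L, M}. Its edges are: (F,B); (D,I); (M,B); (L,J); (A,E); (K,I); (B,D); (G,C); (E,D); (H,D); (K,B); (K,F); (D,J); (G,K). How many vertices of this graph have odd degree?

Degrees: A:1, B:4, C:1, D:5, E:2, F:2, G:2, H:1, I:2, J:2, K:4, L:1, M:1
Odd-degree vertices: A, C, D, H, L, M.

6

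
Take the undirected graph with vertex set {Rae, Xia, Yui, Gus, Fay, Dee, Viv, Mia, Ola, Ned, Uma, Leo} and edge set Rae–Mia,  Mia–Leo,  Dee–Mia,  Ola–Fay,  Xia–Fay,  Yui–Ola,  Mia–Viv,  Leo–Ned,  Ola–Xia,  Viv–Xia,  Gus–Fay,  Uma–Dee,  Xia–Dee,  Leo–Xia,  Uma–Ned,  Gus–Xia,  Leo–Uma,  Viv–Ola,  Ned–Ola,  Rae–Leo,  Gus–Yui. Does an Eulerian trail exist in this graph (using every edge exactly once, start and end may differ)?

Degrees: Rae:2, Xia:6, Yui:2, Gus:3, Fay:3, Dee:3, Viv:3, Mia:4, Ola:5, Ned:3, Uma:3, Leo:5
Odd-degree vertices: Gus, Fay, Dee, Viv, Ola, Ned, Uma, Leo (8 total).
With 8 odd-degree vertices (more than two), no single trail can use every edge.

No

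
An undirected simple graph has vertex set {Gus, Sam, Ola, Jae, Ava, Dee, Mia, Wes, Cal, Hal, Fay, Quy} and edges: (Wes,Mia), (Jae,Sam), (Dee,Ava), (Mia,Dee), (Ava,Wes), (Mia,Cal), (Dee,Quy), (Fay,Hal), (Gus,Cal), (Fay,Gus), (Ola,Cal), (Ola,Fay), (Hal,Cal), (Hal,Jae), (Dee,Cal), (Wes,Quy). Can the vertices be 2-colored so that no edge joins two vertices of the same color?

Dee-Cal-Mia-Dee is an odd cycle (length 3), and a bipartite graph can contain only even cycles.

No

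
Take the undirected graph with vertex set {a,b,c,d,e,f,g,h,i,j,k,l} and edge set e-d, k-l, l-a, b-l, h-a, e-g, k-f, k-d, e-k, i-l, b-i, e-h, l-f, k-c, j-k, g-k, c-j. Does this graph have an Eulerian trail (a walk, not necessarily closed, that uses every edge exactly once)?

Degrees: a:2, b:2, c:2, d:2, e:4, f:2, g:2, h:2, i:2, j:2, k:7, l:5
Odd-degree vertices: k, l (2 total).
The non-isolated vertices are connected and exactly 2 have odd degree, so an Eulerian trail exists (from k to l).

Yes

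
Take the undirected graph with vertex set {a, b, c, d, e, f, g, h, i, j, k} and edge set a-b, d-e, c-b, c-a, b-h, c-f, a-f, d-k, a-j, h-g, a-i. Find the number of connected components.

Component: {d, e, k}
Component: {a, b, c, f, g, h, i, j}

2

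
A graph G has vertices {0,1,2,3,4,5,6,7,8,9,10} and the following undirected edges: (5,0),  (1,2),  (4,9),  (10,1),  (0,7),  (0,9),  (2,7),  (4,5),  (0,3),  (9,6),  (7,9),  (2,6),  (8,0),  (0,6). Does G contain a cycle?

The graph has 11 vertices, 14 edges, and 1 connected component.
One cycle is 0-9-6-2-7-0.

Yes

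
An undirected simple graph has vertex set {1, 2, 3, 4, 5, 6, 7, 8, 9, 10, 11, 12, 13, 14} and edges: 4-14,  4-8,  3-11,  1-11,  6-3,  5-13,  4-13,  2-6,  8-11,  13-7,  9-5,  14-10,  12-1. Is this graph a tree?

Yes

|V| = 14, |E| = 13.
Connected and |E| = |V| - 1, which characterizes a tree.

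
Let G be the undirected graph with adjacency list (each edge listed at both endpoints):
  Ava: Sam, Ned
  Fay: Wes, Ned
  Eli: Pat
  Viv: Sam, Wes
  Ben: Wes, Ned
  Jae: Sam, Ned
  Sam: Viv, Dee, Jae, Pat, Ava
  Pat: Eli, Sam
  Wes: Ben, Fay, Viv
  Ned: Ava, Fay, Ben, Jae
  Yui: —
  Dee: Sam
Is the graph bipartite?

Yes

A valid 2-coloring puts {Eli, Sam, Wes, Ned, Yui} on one side and {Ava, Fay, Viv, Ben, Jae, Pat, Dee} on the other; every edge crosses between the two sides.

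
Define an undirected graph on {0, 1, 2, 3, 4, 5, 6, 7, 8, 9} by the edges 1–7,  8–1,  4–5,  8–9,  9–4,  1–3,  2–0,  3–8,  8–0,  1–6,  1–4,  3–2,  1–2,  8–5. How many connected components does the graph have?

Component: {0, 1, 2, 3, 4, 5, 6, 7, 8, 9}

1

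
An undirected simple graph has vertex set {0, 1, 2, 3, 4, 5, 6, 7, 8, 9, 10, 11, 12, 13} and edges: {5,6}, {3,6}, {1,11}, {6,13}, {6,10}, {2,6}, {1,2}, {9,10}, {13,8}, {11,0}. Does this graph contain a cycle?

No

|V| = 14, |E| = 10, number of components = 4.
A forest on 14 vertices with 4 components has exactly 10 edges, which matches — so no cycle.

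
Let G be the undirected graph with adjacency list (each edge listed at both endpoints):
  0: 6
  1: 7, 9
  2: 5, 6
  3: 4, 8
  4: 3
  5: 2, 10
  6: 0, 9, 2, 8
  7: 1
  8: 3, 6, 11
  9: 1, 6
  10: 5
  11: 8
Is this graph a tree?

Yes

The graph has 12 vertices and 11 edges.
Connected and |E| = |V| - 1, which characterizes a tree.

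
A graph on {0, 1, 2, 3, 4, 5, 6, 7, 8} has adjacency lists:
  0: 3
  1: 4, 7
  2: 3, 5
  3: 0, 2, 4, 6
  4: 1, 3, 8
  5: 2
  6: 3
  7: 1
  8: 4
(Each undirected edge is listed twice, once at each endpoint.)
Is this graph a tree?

Yes

|V| = 9, |E| = 8.
It is connected with exactly 8 edges, hence acyclic — it is a tree.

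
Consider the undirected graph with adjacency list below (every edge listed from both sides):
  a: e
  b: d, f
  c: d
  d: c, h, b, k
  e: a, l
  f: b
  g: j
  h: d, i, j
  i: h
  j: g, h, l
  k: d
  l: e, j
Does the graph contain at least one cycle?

No

|V| = 12, |E| = 11, number of components = 1.
A forest on 12 vertices with 1 component has exactly 11 edges, which matches — so no cycle.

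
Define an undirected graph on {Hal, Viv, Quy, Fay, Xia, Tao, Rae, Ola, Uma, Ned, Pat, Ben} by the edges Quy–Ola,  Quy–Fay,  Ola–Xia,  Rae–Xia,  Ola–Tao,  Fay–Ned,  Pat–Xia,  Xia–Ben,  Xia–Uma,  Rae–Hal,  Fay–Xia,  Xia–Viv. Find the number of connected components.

1

Component: {Hal, Viv, Quy, Fay, Xia, Tao, Rae, Ola, Uma, Ned, Pat, Ben}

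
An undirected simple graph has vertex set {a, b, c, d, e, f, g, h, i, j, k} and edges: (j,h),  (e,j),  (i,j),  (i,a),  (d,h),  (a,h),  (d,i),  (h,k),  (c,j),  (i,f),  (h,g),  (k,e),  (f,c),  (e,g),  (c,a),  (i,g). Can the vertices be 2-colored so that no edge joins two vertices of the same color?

Yes

Partition the vertices as {b, c, e, h, i} vs {a, d, f, g, j, k}. Each listed edge has one endpoint in each part, so the graph is bipartite.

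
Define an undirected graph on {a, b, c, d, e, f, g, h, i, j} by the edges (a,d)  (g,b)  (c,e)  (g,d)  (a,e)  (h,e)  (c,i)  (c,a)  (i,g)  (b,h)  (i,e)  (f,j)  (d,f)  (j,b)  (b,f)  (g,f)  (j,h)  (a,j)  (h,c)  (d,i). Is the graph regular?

Yes

Degrees: a:4, b:4, c:4, d:4, e:4, f:4, g:4, h:4, i:4, j:4
Every vertex has degree 4, so the graph is 4-regular.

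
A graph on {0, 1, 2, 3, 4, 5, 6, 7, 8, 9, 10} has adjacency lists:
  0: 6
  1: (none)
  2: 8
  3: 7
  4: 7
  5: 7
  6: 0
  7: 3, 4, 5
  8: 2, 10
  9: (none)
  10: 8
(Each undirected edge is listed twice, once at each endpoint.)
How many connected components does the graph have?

5

Component: {1}
Component: {9}
Component: {0, 6}
Component: {2, 8, 10}
Component: {3, 4, 5, 7}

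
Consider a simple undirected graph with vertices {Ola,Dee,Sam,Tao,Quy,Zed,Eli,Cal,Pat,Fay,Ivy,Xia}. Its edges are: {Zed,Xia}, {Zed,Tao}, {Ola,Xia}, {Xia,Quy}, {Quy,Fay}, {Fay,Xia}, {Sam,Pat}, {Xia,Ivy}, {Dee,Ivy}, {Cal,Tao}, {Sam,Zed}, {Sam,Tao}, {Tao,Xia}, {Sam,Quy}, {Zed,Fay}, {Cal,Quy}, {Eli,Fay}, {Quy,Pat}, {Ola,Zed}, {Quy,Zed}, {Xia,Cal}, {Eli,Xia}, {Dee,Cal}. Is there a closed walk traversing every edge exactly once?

Yes

Degrees: Ola:2, Dee:2, Sam:4, Tao:4, Quy:6, Zed:6, Eli:2, Cal:4, Pat:2, Fay:4, Ivy:2, Xia:8
All degrees are even and the non-isolated vertices are connected — an Eulerian circuit exists.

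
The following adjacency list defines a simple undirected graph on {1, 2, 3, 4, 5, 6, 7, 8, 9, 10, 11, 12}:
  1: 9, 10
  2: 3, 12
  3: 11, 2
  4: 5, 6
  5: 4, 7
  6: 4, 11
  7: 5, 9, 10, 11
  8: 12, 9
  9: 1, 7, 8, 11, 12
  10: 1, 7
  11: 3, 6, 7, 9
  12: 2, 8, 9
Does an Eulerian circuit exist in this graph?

No

Degrees: 1:2, 2:2, 3:2, 4:2, 5:2, 6:2, 7:4, 8:2, 9:5, 10:2, 11:4, 12:3
Vertices with odd degree: 9, 12. An Eulerian circuit requires all degrees even.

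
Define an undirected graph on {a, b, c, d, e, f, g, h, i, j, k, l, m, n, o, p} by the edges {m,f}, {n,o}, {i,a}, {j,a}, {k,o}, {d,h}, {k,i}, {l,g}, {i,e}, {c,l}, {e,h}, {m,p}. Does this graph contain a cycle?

|V| = 16, |E| = 12, number of components = 4.
A forest on 16 vertices with 4 components has exactly 12 edges, which matches — so no cycle.

No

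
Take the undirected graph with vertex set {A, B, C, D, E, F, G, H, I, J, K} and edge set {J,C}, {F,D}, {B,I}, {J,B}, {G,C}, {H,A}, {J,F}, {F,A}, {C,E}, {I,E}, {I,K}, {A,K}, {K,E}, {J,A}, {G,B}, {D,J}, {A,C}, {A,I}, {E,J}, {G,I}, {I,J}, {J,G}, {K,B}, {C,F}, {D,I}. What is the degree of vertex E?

4

Neighbors of E: C, I, J, K.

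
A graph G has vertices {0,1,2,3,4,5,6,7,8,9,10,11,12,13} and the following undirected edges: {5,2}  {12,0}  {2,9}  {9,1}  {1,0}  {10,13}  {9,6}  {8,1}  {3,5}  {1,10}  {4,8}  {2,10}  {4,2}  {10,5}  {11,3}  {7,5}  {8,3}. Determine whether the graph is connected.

Yes

Starting from 0 and exploring outward reaches every vertex (0, 1, 12, 10, 9, 8, 5, 13, 2, 6, 4, 3, 7, 11); the graph is connected.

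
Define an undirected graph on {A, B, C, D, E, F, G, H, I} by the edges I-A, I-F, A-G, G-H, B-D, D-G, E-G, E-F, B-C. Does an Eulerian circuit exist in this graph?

Degrees: A:2, B:2, C:1, D:2, E:2, F:2, G:4, H:1, I:2
C, H have odd degree; an Eulerian circuit needs every degree to be even, so none exists.

No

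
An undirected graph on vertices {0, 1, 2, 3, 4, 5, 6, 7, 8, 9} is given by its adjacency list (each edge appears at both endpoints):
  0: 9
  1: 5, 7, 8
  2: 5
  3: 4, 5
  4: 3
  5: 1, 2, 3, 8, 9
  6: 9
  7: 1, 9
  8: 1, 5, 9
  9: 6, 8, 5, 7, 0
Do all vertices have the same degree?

Degrees: 0:1, 1:3, 2:1, 3:2, 4:1, 5:5, 6:1, 7:2, 8:3, 9:5
Degrees are not all equal (e.g. deg(0)=1 but deg(5)=5); not regular.

No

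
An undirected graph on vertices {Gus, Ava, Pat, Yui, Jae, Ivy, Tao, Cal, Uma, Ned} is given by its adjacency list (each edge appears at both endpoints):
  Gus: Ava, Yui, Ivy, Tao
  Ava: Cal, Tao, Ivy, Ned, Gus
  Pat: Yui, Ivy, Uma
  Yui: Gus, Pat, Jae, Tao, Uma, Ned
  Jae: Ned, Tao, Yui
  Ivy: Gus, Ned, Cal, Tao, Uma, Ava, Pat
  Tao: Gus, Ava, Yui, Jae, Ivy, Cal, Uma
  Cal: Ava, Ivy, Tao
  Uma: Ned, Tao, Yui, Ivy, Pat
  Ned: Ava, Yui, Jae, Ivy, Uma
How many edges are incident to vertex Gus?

4

Neighbors of Gus: Ava, Yui, Ivy, Tao.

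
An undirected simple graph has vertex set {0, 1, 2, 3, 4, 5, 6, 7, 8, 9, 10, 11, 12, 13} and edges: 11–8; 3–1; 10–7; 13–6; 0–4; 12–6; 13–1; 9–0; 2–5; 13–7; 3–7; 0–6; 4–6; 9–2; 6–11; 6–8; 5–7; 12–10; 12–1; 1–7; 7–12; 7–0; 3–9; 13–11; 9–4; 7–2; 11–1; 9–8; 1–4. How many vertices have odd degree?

4

Degrees: 0:4, 1:6, 2:3, 3:3, 4:4, 5:2, 6:6, 7:8, 8:3, 9:5, 10:2, 11:4, 12:4, 13:4
Odd-degree vertices: 2, 3, 8, 9.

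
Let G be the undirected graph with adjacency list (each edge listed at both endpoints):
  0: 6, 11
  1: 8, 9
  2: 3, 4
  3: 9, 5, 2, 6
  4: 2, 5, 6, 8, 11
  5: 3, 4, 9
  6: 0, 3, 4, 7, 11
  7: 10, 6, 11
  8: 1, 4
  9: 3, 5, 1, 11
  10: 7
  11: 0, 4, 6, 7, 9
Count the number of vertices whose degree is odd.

Degrees: 0:2, 1:2, 2:2, 3:4, 4:5, 5:3, 6:5, 7:3, 8:2, 9:4, 10:1, 11:5
Odd-degree vertices: 4, 5, 6, 7, 10, 11.

6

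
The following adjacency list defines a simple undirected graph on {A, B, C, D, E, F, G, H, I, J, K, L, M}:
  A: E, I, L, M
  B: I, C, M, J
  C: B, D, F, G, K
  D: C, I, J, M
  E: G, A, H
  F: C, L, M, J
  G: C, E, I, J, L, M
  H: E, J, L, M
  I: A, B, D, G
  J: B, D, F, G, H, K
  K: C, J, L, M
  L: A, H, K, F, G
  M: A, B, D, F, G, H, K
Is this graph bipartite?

Partition the vertices as {C, E, I, J, L, M} vs {A, B, D, F, G, H, K}. Each listed edge has one endpoint in each part, so the graph is bipartite.

Yes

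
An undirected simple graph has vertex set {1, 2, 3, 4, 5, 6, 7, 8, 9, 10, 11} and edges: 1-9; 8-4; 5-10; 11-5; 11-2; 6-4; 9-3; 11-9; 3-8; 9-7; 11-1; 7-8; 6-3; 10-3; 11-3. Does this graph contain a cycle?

Yes

|V| = 11, |E| = 15, number of components = 1.
One cycle is 3-6-4-8-3.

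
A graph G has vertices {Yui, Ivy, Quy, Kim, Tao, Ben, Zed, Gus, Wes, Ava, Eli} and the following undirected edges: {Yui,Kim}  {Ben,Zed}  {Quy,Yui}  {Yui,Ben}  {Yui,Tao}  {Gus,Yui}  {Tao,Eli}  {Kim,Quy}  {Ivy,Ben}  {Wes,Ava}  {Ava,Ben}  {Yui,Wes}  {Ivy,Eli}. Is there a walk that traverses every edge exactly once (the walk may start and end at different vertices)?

Degrees: Yui:6, Ivy:2, Quy:2, Kim:2, Tao:2, Ben:4, Zed:1, Gus:1, Wes:2, Ava:2, Eli:2
Odd-degree vertices: Zed, Gus (2 total).
The non-isolated vertices are connected and exactly 2 have odd degree, so an Eulerian trail exists (from Zed to Gus).

Yes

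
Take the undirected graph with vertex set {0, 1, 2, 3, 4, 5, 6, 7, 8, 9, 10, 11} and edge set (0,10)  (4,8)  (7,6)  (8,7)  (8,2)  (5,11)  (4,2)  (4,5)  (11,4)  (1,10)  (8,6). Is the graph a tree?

No

The graph has 12 vertices and 11 edges.
It is not connected, so it is not a tree.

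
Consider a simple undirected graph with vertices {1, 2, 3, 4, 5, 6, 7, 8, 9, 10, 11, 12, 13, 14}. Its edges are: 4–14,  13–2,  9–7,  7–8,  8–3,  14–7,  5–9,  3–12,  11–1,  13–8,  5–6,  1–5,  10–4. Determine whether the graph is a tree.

|V| = 14, |E| = 13.
Connected and |E| = |V| - 1, which characterizes a tree.

Yes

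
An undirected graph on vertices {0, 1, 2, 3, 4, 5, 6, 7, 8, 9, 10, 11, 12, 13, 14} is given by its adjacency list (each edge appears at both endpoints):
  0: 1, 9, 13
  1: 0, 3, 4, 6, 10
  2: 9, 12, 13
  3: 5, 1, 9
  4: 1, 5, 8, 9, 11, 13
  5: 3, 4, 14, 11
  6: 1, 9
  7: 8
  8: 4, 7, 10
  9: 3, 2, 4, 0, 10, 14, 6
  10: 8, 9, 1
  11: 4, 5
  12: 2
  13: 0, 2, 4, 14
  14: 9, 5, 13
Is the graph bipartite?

No

11-4-5-11 is an odd cycle (length 3), and a bipartite graph can contain only even cycles.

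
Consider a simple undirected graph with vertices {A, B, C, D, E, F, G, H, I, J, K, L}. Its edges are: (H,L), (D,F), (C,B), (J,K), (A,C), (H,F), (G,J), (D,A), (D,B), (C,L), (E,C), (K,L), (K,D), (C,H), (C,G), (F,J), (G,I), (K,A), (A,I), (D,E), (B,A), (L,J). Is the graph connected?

Yes

Starting from A and exploring outward reaches every vertex (A, C, B, D, I, K, G, H, E, L, F, J); the graph is connected.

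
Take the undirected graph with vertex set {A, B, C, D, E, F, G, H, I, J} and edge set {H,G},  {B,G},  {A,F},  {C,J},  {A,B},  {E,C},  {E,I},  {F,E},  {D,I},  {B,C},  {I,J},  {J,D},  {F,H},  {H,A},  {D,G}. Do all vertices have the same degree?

Yes

Degrees: A:3, B:3, C:3, D:3, E:3, F:3, G:3, H:3, I:3, J:3
All degrees equal 3; the graph is regular.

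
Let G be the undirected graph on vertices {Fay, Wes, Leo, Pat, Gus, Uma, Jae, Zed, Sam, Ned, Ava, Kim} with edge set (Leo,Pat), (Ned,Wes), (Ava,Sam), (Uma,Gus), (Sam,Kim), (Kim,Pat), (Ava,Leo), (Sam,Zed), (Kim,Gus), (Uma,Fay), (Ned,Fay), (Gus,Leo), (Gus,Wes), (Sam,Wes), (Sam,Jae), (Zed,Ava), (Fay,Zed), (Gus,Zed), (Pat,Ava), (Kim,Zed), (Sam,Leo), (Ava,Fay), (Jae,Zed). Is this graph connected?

Starting from Fay and exploring outward reaches every vertex (Fay, Ava, Uma, Ned, Zed, Sam, Pat, Leo, Gus, Wes, Jae, Kim); the graph is connected.

Yes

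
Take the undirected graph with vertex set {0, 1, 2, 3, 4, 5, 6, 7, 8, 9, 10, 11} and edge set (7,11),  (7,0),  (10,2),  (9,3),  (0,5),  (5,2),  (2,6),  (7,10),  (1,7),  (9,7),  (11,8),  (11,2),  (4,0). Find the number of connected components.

1

Component: {0, 1, 2, 3, 4, 5, 6, 7, 8, 9, 10, 11}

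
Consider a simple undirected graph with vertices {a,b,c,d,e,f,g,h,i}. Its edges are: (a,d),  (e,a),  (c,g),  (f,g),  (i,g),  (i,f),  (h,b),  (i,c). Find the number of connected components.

3

Component: {b, h}
Component: {a, d, e}
Component: {c, f, g, i}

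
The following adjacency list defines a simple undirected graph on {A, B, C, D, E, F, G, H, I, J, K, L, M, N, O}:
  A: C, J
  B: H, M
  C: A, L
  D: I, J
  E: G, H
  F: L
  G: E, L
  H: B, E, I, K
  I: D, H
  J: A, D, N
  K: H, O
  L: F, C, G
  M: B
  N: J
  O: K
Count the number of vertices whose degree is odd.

Degrees: A:2, B:2, C:2, D:2, E:2, F:1, G:2, H:4, I:2, J:3, K:2, L:3, M:1, N:1, O:1
Odd-degree vertices: F, J, L, M, N, O.

6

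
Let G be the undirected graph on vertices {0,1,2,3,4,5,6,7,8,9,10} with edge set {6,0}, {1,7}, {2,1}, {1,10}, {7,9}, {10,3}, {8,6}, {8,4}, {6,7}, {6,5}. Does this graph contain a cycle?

No

The graph has 11 vertices, 10 edges, and 1 connected component.
Since 10 = 11 - 1, the graph is a forest and contains no cycle.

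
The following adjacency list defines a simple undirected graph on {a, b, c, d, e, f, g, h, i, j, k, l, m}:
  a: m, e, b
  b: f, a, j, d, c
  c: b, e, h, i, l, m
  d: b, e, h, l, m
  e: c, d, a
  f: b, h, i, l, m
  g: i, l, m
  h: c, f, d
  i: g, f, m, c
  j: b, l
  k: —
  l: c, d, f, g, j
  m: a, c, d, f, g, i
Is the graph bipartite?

f-i-m-f is an odd cycle (length 3), and a bipartite graph can contain only even cycles.

No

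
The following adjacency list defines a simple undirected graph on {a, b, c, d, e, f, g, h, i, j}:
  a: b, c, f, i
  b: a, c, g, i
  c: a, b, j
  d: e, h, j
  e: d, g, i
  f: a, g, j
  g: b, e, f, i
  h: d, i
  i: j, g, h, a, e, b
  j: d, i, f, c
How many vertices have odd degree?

Degrees: a:4, b:4, c:3, d:3, e:3, f:3, g:4, h:2, i:6, j:4
Odd-degree vertices: c, d, e, f.

4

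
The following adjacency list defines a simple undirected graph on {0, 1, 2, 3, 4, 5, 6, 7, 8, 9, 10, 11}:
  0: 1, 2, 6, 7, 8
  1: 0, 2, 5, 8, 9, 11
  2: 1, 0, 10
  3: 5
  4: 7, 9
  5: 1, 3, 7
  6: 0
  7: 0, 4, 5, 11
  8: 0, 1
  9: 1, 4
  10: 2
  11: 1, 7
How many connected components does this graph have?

1

Component: {0, 1, 2, 3, 4, 5, 6, 7, 8, 9, 10, 11}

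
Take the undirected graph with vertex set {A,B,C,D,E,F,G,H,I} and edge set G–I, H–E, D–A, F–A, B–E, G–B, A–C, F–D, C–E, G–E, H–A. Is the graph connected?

Yes

A breadth-first search from A visits A, H, D, F, C, E, G, B, I — all 9 vertices — so the graph is connected.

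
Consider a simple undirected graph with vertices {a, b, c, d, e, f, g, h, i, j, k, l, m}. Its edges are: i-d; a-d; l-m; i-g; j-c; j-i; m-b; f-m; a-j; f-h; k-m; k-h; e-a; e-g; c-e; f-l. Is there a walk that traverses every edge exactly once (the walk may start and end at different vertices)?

Degrees: a:3, b:1, c:2, d:2, e:3, f:3, g:2, h:2, i:3, j:3, k:2, l:2, m:4
Odd-degree vertices: a, b, e, f, i, j (6 total).
With 6 odd-degree vertices (more than two), no single trail can use every edge.

No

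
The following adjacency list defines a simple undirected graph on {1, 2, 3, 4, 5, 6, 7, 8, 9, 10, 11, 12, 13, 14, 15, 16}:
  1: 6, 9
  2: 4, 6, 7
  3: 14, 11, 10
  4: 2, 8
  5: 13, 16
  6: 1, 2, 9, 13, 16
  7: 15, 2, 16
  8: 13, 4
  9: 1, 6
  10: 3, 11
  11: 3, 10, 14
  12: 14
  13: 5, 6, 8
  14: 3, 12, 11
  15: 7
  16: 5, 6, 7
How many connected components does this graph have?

Component: {3, 10, 11, 12, 14}
Component: {1, 2, 4, 5, 6, 7, 8, 9, 13, 15, 16}

2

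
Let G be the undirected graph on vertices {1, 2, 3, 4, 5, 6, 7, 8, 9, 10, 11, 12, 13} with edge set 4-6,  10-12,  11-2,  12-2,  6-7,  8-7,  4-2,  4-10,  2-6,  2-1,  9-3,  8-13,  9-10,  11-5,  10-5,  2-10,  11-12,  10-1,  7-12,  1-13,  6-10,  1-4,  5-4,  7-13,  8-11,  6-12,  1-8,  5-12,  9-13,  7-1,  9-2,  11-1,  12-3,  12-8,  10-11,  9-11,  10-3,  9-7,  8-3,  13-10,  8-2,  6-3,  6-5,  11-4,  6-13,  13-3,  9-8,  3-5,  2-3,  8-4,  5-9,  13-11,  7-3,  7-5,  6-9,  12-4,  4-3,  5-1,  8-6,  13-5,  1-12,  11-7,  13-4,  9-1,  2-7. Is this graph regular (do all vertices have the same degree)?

Yes

Degrees: 1:10, 2:10, 3:10, 4:10, 5:10, 6:10, 7:10, 8:10, 9:10, 10:10, 11:10, 12:10, 13:10
Every vertex has degree 10, so the graph is 10-regular.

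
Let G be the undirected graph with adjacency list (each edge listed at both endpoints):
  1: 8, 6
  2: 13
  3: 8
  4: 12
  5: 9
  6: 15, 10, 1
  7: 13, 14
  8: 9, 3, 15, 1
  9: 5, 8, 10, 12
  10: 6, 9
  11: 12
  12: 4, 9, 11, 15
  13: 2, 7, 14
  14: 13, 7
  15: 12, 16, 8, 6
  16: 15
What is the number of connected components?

2

Component: {2, 7, 13, 14}
Component: {1, 3, 4, 5, 6, 8, 9, 10, 11, 12, 15, 16}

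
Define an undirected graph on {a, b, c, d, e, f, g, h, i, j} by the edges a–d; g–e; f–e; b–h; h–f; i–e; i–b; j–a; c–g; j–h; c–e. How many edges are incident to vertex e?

4

Neighbors of e: c, f, g, i.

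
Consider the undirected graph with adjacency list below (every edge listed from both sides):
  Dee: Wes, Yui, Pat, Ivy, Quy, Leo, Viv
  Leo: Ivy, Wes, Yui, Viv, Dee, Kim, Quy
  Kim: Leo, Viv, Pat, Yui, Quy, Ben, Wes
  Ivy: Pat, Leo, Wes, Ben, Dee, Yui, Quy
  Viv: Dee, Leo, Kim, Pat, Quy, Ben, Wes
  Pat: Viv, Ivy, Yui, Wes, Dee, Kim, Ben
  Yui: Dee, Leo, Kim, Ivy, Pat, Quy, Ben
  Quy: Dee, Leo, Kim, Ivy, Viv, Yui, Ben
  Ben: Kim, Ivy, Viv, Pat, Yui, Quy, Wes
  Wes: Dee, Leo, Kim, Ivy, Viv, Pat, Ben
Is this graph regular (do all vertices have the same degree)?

Degrees: Dee:7, Leo:7, Kim:7, Ivy:7, Viv:7, Pat:7, Yui:7, Quy:7, Ben:7, Wes:7
Every vertex has degree 7, so the graph is 7-regular.

Yes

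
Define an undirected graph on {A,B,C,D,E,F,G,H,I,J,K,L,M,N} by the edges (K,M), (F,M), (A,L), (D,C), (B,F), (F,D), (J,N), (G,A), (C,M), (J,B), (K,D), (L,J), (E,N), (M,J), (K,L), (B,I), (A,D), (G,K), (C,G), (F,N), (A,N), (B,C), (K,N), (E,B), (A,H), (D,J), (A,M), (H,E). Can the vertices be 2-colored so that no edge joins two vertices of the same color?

A valid 2-coloring puts {B, D, G, H, L, M, N} on one side and {A, C, E, F, I, J, K} on the other; every edge crosses between the two sides.

Yes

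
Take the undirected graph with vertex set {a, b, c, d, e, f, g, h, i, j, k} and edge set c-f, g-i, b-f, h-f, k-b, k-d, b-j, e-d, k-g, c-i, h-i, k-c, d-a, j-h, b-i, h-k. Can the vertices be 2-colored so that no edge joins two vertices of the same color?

A valid 2-coloring puts {b, c, d, g, h} on one side and {a, e, f, i, j, k} on the other; every edge crosses between the two sides.

Yes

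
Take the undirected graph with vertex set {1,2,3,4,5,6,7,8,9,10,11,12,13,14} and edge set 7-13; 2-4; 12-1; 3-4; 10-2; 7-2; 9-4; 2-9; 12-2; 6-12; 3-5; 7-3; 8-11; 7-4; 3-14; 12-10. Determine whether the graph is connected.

No

Component: {8, 11}
Component: {1, 2, 3, 4, 5, 6, 7, 9, 10, 12, 13, 14}
No edge joins these 2 groups, so the graph is disconnected.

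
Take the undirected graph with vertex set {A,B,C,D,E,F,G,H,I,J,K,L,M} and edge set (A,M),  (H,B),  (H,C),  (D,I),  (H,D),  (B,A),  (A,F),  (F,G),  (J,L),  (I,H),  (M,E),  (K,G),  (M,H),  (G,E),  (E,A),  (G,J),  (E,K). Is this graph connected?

Yes

A breadth-first search from A visits A, E, M, F, B, K, G, H, J, D, I, C, L — all 13 vertices — so the graph is connected.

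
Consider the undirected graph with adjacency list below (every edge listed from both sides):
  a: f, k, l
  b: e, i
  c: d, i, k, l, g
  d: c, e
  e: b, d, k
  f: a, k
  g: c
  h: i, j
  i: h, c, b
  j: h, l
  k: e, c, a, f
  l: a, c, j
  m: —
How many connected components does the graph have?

Component: {m}
Component: {a, b, c, d, e, f, g, h, i, j, k, l}

2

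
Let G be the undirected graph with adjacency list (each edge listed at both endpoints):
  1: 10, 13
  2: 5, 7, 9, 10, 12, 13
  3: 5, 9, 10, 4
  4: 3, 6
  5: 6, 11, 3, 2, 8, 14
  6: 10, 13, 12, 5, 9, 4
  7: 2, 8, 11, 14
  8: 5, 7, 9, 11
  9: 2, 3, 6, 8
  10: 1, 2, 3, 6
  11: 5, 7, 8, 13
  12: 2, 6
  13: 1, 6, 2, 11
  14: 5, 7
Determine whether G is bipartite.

The cycle 11-8-5-11 has length 3, which is odd, so the graph is not bipartite.

No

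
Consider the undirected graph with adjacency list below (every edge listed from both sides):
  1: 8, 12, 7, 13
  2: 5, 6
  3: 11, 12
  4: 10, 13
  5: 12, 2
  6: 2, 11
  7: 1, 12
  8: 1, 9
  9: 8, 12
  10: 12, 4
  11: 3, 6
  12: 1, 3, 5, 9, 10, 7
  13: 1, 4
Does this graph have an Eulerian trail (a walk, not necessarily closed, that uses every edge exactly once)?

Yes

Degrees: 1:4, 2:2, 3:2, 4:2, 5:2, 6:2, 7:2, 8:2, 9:2, 10:2, 11:2, 12:6, 13:2
Odd-degree vertices: none (0 total).
The non-isolated vertices are connected and exactly 0 have odd degree, so an Eulerian trail exists.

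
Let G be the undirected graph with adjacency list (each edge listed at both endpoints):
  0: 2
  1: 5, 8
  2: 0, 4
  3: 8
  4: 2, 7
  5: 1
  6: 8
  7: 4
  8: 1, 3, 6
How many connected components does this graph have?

2

Component: {0, 2, 4, 7}
Component: {1, 3, 5, 6, 8}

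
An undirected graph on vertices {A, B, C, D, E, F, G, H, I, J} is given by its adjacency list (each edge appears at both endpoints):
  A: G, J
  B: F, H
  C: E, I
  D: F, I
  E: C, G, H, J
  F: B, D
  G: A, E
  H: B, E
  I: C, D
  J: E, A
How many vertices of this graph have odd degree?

Degrees: A:2, B:2, C:2, D:2, E:4, F:2, G:2, H:2, I:2, J:2
Odd-degree vertices: none.

0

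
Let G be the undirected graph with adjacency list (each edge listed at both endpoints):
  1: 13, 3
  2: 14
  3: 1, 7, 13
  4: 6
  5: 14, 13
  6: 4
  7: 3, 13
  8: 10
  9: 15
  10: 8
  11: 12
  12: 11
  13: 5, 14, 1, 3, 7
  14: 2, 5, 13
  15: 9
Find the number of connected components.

Component: {4, 6}
Component: {8, 10}
Component: {9, 15}
Component: {11, 12}
Component: {1, 2, 3, 5, 7, 13, 14}

5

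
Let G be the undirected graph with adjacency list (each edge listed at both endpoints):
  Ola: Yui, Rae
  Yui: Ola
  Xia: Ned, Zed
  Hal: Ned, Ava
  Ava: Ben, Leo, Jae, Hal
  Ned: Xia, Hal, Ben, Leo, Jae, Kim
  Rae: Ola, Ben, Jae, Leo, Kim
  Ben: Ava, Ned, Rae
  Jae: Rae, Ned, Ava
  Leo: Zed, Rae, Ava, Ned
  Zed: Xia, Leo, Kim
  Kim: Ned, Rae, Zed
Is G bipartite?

Partition the vertices as {Yui, Ava, Ned, Rae, Zed} vs {Ola, Xia, Hal, Ben, Jae, Leo, Kim}. Each listed edge has one endpoint in each part, so the graph is bipartite.

Yes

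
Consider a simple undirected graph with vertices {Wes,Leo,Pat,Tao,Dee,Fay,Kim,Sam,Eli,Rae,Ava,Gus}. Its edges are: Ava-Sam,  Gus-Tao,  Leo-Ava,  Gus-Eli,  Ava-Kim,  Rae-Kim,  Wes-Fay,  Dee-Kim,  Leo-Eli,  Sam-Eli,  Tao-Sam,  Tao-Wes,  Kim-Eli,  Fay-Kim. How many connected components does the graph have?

Component: {Pat}
Component: {Wes, Leo, Tao, Dee, Fay, Kim, Sam, Eli, Rae, Ava, Gus}

2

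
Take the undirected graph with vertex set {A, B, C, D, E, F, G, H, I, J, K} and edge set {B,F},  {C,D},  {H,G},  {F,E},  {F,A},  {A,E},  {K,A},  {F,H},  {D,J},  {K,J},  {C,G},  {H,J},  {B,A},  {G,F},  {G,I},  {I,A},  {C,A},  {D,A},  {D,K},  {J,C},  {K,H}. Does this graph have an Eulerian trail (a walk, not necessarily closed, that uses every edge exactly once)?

Yes

Degrees: A:7, B:2, C:4, D:4, E:2, F:5, G:4, H:4, I:2, J:4, K:4
Odd-degree vertices: A, F (2 total).
The non-isolated vertices are connected and exactly 2 have odd degree, so an Eulerian trail exists (from A to F).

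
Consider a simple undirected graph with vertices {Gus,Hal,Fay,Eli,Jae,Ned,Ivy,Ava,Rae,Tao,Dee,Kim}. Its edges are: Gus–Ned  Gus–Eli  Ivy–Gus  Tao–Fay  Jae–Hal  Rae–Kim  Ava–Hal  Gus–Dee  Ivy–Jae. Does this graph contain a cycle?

|V| = 12, |E| = 9, number of components = 3.
A forest on 12 vertices with 3 components has exactly 9 edges, which matches — so no cycle.

No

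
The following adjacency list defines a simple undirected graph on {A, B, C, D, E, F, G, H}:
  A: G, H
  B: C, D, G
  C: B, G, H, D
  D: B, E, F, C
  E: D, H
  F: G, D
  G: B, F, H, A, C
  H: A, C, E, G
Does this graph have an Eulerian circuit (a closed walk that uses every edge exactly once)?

No

Degrees: A:2, B:3, C:4, D:4, E:2, F:2, G:5, H:4
Vertices with odd degree: B, G. An Eulerian circuit requires all degrees even.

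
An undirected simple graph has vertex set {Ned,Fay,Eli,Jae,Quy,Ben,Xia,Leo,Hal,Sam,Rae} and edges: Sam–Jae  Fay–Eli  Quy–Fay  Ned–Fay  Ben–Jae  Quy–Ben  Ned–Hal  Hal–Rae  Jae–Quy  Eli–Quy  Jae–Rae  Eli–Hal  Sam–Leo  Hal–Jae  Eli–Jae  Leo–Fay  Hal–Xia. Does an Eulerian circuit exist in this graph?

No

Degrees: Ned:2, Fay:4, Eli:4, Jae:6, Quy:4, Ben:2, Xia:1, Leo:2, Hal:5, Sam:2, Rae:2
Xia, Hal have odd degree; an Eulerian circuit needs every degree to be even, so none exists.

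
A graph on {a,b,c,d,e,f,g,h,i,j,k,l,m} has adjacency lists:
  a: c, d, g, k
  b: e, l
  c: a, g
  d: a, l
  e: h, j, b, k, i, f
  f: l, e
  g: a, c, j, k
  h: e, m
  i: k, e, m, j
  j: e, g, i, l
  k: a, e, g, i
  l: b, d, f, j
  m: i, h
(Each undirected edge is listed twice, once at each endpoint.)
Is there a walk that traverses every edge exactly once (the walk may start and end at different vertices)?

Yes

Degrees: a:4, b:2, c:2, d:2, e:6, f:2, g:4, h:2, i:4, j:4, k:4, l:4, m:2
Odd-degree vertices: none (0 total).
With 0 odd-degree vertices and all edges in one connected piece, an Eulerian trail exists.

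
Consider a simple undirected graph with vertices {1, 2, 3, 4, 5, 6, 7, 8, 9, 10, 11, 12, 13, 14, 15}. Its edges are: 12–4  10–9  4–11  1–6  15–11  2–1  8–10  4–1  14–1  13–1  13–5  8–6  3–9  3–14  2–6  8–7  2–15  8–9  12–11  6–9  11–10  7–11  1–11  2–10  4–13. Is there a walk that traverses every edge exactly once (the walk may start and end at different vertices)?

Degrees: 1:6, 2:4, 3:2, 4:4, 5:1, 6:4, 7:2, 8:4, 9:4, 10:4, 11:6, 12:2, 13:3, 14:2, 15:2
Odd-degree vertices: 5, 13 (2 total).
The non-isolated vertices are connected and exactly 2 have odd degree, so an Eulerian trail exists (from 5 to 13).

Yes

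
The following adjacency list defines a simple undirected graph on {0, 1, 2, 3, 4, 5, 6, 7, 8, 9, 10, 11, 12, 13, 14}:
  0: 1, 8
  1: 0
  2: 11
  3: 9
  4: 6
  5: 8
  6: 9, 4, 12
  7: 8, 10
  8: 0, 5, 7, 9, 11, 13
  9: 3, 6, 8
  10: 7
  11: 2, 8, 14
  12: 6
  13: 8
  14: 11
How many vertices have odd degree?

12

Degrees: 0:2, 1:1, 2:1, 3:1, 4:1, 5:1, 6:3, 7:2, 8:6, 9:3, 10:1, 11:3, 12:1, 13:1, 14:1
Odd-degree vertices: 1, 2, 3, 4, 5, 6, 9, 10, 11, 12, 13, 14.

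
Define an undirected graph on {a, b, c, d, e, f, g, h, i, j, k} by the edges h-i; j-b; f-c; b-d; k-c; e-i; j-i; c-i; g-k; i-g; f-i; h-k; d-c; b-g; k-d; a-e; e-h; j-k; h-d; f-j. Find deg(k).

5

Neighbors of k: c, d, g, h, j.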